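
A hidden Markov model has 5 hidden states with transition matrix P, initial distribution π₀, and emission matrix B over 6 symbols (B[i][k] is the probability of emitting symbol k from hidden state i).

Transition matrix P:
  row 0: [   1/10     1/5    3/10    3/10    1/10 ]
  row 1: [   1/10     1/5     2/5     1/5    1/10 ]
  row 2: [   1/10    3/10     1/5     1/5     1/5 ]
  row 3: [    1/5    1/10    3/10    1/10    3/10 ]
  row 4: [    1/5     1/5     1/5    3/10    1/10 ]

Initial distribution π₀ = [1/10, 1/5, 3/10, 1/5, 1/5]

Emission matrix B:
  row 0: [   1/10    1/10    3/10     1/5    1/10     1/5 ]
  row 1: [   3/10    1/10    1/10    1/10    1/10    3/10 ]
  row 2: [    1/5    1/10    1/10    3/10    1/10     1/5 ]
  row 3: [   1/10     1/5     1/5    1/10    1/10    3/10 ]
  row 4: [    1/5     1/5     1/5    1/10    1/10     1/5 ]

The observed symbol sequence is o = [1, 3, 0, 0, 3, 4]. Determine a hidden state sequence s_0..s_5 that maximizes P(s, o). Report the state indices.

t=0: δ = [1.000e-02, 2.000e-02, 3.000e-02, 4.000e-02, 4.000e-02]  (obs o_0=1)
t=1: δ = [1.600e-03, 9.000e-04, 3.600e-03, 1.200e-03, 1.200e-03]  ψ = [3, 2, 3, 4, 3]  (obs o_1=3)
t=2: δ = [3.600e-05, 3.240e-04, 1.440e-04, 7.200e-05, 1.440e-04]  ψ = [2, 2, 2, 2, 2]  (obs o_2=0)
t=3: δ = [3.240e-06, 1.944e-05, 2.592e-05, 6.480e-06, 6.480e-06]  ψ = [1, 1, 1, 1, 1]  (obs o_3=0)
t=4: δ = [5.184e-07, 7.776e-07, 2.333e-06, 5.184e-07, 5.184e-07]  ψ = [2, 2, 1, 2, 2]  (obs o_4=3)
t=5: δ = [2.333e-08, 6.998e-08, 4.666e-08, 4.666e-08, 4.666e-08]  ψ = [2, 2, 2, 2, 2]  (obs o_5=4)
backtrack: best end state = 1; path = [3, 2, 1, 1, 2, 1]

path = [3, 2, 1, 1, 2, 1]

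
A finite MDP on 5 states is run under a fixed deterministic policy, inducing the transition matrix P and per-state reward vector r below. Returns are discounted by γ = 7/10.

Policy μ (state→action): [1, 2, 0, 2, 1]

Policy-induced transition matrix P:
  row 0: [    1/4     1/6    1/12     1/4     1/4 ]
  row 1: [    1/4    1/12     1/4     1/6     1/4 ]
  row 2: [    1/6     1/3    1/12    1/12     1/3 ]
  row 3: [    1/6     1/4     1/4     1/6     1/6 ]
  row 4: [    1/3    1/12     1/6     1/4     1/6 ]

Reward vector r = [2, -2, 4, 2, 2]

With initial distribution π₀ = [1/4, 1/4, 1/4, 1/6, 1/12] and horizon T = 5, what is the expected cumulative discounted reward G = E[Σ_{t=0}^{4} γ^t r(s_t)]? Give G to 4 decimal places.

t=0: π = [0.2500, 0.2500, 0.2500, 0.1667, 0.0833], E[r] = 1.5000, γ^t·E[r] = 1.500000, running G = 1.500000
t=1: π = [0.2222, 0.1944, 0.1597, 0.1736, 0.2500], E[r] = 1.5417, γ^t·E[r] = 1.079167, running G = 2.579167
t=2: π = [0.2431, 0.1707, 0.1655, 0.1927, 0.2280], E[r] = 1.6481, γ^t·E[r] = 0.807593, running G = 3.386759
t=3: π = [0.2391, 0.1771, 0.1629, 0.1921, 0.2287], E[r] = 1.6175, γ^t·E[r] = 0.554795, running G = 3.941554
t=4: π = [0.2395, 0.1760, 0.1639, 0.1921, 0.2285], E[r] = 1.6238, γ^t·E[r] = 0.389879, running G = 4.331433

G = 4.3314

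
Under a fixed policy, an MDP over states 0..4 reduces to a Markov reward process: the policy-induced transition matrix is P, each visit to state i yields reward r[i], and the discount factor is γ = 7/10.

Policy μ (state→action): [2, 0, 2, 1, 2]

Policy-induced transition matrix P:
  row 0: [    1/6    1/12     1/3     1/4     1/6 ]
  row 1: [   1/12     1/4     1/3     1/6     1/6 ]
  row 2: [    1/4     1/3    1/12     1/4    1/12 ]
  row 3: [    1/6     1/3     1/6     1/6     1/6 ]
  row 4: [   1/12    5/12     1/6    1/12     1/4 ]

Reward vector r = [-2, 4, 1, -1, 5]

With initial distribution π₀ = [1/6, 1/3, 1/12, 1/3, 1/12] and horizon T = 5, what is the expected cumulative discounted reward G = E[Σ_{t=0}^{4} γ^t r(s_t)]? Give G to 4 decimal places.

G = 4.1740

t=0: π = [0.1667, 0.3333, 0.0833, 0.3333, 0.0833], E[r] = 1.1667, γ^t·E[r] = 1.166667, running G = 1.166667
t=1: π = [0.1389, 0.2708, 0.2431, 0.1806, 0.1667], E[r] = 1.7014, γ^t·E[r] = 1.190972, running G = 2.357639
t=2: π = [0.1505, 0.2899, 0.2147, 0.1846, 0.1603], E[r] = 1.6904, γ^t·E[r] = 0.828293, running G = 3.185932
t=3: π = [0.1470, 0.2849, 0.2222, 0.1837, 0.1621], E[r] = 1.6947, γ^t·E[r] = 0.581277, running G = 3.767209
t=4: π = [0.1479, 0.2863, 0.2201, 0.1839, 0.1617], E[r] = 1.6941, γ^t·E[r] = 0.406742, running G = 4.173950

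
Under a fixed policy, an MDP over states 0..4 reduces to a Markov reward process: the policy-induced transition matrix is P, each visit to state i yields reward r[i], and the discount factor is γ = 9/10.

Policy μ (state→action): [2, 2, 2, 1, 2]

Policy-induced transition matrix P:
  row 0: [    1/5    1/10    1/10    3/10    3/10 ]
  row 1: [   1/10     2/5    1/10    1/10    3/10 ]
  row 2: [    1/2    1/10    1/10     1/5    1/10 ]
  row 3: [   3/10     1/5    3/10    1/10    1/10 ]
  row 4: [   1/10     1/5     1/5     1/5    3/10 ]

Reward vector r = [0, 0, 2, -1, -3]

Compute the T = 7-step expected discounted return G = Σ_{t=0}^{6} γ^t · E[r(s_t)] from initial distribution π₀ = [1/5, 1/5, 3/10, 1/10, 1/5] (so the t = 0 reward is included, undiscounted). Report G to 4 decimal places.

t=0: π = [0.2000, 0.2000, 0.3000, 0.1000, 0.2000], E[r] = -0.1000, γ^t·E[r] = -0.100000, running G = -0.100000
t=1: π = [0.2600, 0.1900, 0.1400, 0.1900, 0.2200], E[r] = -0.5700, γ^t·E[r] = -0.513000, running G = -0.613000
t=2: π = [0.2200, 0.1980, 0.1600, 0.1880, 0.2340], E[r] = -0.5700, γ^t·E[r] = -0.461700, running G = -1.074700
t=3: π = [0.2236, 0.2016, 0.1610, 0.1834, 0.2304], E[r] = -0.5526, γ^t·E[r] = -0.402845, running G = -1.477545
t=4: π = [0.2234, 0.2019, 0.1597, 0.1839, 0.2311], E[r] = -0.5578, γ^t·E[r] = -0.365959, running G = -1.843505
t=5: π = [0.2230, 0.2021, 0.1599, 0.1838, 0.2313], E[r] = -0.5579, γ^t·E[r] = -0.329408, running G = -2.172913
t=6: π = [0.2230, 0.2021, 0.1599, 0.1837, 0.2313], E[r] = -0.5578, γ^t·E[r] = -0.296416, running G = -2.469329

G = -2.4693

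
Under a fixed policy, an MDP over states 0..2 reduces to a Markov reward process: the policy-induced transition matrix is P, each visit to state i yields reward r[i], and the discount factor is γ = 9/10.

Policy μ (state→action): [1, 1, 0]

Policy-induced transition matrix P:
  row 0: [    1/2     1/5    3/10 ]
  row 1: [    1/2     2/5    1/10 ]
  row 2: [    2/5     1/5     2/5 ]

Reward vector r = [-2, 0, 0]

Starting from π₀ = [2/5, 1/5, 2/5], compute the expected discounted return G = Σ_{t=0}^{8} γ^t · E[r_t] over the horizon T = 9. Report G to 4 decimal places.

G = -5.6147

t=0: π = [0.4000, 0.2000, 0.4000], E[r] = -0.8000, γ^t·E[r] = -0.800000, running G = -0.800000
t=1: π = [0.4600, 0.2400, 0.3000], E[r] = -0.9200, γ^t·E[r] = -0.828000, running G = -1.628000
t=2: π = [0.4700, 0.2480, 0.2820], E[r] = -0.9400, γ^t·E[r] = -0.761400, running G = -2.389400
t=3: π = [0.4718, 0.2496, 0.2786], E[r] = -0.9436, γ^t·E[r] = -0.687884, running G = -3.077284
t=4: π = [0.4721, 0.2499, 0.2779], E[r] = -0.9443, γ^t·E[r] = -0.619542, running G = -3.696827
t=5: π = [0.4722, 0.2500, 0.2778], E[r] = -0.9444, γ^t·E[r] = -0.557666, running G = -4.254492
t=6: π = [0.4722, 0.2500, 0.2778], E[r] = -0.9444, γ^t·E[r] = -0.501913, running G = -4.756405
t=7: π = [0.4722, 0.2500, 0.2778], E[r] = -0.9444, γ^t·E[r] = -0.451724, running G = -5.208130
t=8: π = [0.4722, 0.2500, 0.2778], E[r] = -0.9444, γ^t·E[r] = -0.406552, running G = -5.614682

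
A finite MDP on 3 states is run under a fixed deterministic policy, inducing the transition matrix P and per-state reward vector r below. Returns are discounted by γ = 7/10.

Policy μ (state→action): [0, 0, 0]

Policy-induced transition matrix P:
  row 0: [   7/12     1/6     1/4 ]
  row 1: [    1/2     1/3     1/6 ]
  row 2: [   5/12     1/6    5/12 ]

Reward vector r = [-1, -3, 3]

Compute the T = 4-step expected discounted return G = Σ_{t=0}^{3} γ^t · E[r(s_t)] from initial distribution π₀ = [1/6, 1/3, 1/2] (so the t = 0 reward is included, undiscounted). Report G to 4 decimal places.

G = -0.0547

t=0: π = [0.1667, 0.3333, 0.5000], E[r] = 0.3333, γ^t·E[r] = 0.333333, running G = 0.333333
t=1: π = [0.4722, 0.2222, 0.3056], E[r] = -0.2222, γ^t·E[r] = -0.155556, running G = 0.177778
t=2: π = [0.5139, 0.2037, 0.2824], E[r] = -0.2778, γ^t·E[r] = -0.136111, running G = 0.041667
t=3: π = [0.5193, 0.2006, 0.2801], E[r] = -0.2809, γ^t·E[r] = -0.096336, running G = -0.054670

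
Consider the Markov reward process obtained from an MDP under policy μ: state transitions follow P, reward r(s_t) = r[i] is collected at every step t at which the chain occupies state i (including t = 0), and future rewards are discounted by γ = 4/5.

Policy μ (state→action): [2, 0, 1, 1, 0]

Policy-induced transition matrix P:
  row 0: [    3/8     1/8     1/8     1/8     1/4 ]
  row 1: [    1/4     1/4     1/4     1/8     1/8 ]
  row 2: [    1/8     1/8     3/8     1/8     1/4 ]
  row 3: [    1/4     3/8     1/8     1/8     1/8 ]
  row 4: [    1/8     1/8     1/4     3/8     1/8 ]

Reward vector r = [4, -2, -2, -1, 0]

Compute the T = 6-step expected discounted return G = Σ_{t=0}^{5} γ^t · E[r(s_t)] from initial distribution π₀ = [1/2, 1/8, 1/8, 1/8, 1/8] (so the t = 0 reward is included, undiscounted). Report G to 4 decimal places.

t=0: π = [0.5000, 0.1250, 0.1250, 0.1250, 0.1250], E[r] = 1.3750, γ^t·E[r] = 1.375000, running G = 1.375000
t=1: π = [0.2813, 0.1719, 0.1875, 0.1563, 0.2031], E[r] = 0.2500, γ^t·E[r] = 0.200000, running G = 1.575000
t=2: π = [0.2363, 0.1855, 0.2188, 0.1758, 0.1836], E[r] = -0.0391, γ^t·E[r] = -0.025000, running G = 1.550000
t=3: π = [0.2292, 0.1921, 0.2258, 0.1709, 0.1819], E[r] = -0.0898, γ^t·E[r] = -0.046000, running G = 1.504000
t=4: π = [0.2277, 0.1917, 0.2282, 0.1705, 0.1819], E[r] = -0.0996, γ^t·E[r] = -0.040800, running G = 1.463200
t=5: π = [0.2272, 0.1916, 0.2288, 0.1705, 0.1820], E[r] = -0.1024, γ^t·E[r] = -0.033540, running G = 1.429660

G = 1.4297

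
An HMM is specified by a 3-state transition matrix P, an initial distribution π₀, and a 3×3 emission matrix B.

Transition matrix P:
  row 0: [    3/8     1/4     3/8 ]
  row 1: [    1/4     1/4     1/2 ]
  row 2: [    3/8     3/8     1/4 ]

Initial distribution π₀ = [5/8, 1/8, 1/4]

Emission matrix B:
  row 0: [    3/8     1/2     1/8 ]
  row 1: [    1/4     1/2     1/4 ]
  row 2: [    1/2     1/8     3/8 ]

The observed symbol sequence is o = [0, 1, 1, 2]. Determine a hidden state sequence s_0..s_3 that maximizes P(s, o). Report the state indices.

path = [0, 0, 0, 2]

t=0: δ = [2.344e-01, 3.125e-02, 1.250e-01]  (obs o_0=0)
t=1: δ = [4.395e-02, 2.930e-02, 1.099e-02]  ψ = [0, 0, 0]  (obs o_1=1)
t=2: δ = [8.240e-03, 5.493e-03, 2.060e-03]  ψ = [0, 0, 0]  (obs o_2=1)
t=3: δ = [3.862e-04, 5.150e-04, 1.159e-03]  ψ = [0, 0, 0]  (obs o_3=2)
backtrack: best end state = 2; path = [0, 0, 0, 2]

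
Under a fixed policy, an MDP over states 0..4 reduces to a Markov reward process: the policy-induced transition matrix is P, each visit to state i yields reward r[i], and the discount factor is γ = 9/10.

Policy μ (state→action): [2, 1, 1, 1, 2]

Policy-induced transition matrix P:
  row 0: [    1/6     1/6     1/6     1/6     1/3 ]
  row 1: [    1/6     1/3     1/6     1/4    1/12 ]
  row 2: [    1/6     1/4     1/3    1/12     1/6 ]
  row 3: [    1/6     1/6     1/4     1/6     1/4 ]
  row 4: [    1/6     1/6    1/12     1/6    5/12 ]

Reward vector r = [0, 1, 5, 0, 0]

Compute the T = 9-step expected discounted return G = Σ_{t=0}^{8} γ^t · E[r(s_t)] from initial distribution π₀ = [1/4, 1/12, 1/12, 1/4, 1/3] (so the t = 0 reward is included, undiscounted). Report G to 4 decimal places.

t=0: π = [0.2500, 0.0833, 0.0833, 0.2500, 0.3333], E[r] = 0.5000, γ^t·E[r] = 0.500000, running G = 0.500000
t=1: π = [0.1667, 0.1875, 0.1736, 0.1667, 0.3056], E[r] = 1.0556, γ^t·E[r] = 0.950000, running G = 1.450000
t=2: π = [0.1667, 0.2124, 0.1840, 0.1678, 0.2691], E[r] = 1.1325, γ^t·E[r] = 0.917344, running G = 2.367344
t=3: π = [0.1667, 0.2174, 0.1889, 0.1690, 0.2580], E[r] = 1.1619, γ^t·E[r] = 0.847020, running G = 3.214363
t=4: π = [0.1667, 0.2186, 0.1907, 0.1690, 0.2549], E[r] = 1.1723, γ^t·E[r] = 0.769157, running G = 3.983521
t=5: π = [0.1667, 0.2190, 0.1913, 0.1690, 0.2540], E[r] = 1.1755, γ^t·E[r] = 0.694121, running G = 4.677642
t=6: π = [0.1667, 0.2191, 0.1915, 0.1690, 0.2538], E[r] = 1.1764, γ^t·E[r] = 0.625199, running G = 5.302840
t=7: π = [0.1667, 0.2191, 0.1915, 0.1690, 0.2537], E[r] = 1.1767, γ^t·E[r] = 0.562806, running G = 5.865646
t=8: π = [0.1667, 0.2191, 0.1915, 0.1690, 0.2537], E[r] = 1.1768, γ^t·E[r] = 0.506558, running G = 6.372205

G = 6.3722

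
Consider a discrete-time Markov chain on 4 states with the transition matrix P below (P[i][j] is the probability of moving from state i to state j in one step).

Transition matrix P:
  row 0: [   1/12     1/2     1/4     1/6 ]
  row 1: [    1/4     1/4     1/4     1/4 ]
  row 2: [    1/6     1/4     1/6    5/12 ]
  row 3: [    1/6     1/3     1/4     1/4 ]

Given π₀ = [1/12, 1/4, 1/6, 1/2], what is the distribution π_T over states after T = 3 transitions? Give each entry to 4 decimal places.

π = [0.1783, 0.3173, 0.2308, 0.2736]

t=0: π = [0.0833, 0.2500, 0.1667, 0.5000]
t=1: π = [0.1806, 0.3125, 0.2361, 0.2708]
t=2: π = [0.1777, 0.3177, 0.2303, 0.2743]
t=3: π = [0.1783, 0.3173, 0.2308, 0.2736]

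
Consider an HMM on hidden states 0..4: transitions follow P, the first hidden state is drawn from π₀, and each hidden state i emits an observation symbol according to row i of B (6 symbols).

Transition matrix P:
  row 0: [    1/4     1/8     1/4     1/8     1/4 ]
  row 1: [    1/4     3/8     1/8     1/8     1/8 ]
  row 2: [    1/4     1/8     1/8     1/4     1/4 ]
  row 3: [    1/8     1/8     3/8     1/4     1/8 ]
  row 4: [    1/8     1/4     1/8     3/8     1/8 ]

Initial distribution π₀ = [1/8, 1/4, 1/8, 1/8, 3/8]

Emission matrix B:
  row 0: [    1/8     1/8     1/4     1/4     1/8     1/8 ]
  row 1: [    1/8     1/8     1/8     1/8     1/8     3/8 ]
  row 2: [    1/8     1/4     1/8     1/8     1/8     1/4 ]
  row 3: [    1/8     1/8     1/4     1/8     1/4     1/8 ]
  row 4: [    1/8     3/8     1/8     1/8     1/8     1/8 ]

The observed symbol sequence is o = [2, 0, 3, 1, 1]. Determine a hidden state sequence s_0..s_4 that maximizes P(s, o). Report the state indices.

path = [4, 3, 3, 2, 4]

t=0: δ = [3.125e-02, 3.125e-02, 1.562e-02, 3.125e-02, 4.688e-02]  (obs o_0=2)
t=1: δ = [9.766e-04, 1.465e-03, 1.465e-03, 2.197e-03, 9.766e-04]  ψ = [0, 1, 3, 4, 0]  (obs o_1=0)
t=2: δ = [9.155e-05, 6.866e-05, 1.030e-04, 6.866e-05, 4.578e-05]  ψ = [1, 1, 3, 3, 2]  (obs o_2=3)
t=3: δ = [3.219e-06, 3.219e-06, 6.437e-06, 3.219e-06, 9.656e-06]  ψ = [2, 1, 3, 2, 2]  (obs o_3=1)
t=4: δ = [2.012e-07, 3.017e-07, 3.017e-07, 4.526e-07, 6.035e-07]  ψ = [2, 4, 3, 4, 2]  (obs o_4=1)
backtrack: best end state = 4; path = [4, 3, 3, 2, 4]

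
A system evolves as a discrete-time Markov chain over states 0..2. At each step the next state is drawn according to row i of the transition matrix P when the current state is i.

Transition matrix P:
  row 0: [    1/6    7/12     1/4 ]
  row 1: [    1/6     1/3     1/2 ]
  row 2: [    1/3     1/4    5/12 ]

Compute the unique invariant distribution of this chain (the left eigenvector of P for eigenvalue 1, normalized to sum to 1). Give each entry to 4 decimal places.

π = [0.2346, 0.3580, 0.4074]

Balance equations π_j = Σ_i π_i·P[i][j]:
  π_0 = 1/6·π_0 + 1/6·π_1 + 1/3·π_2
  π_1 = 7/12·π_0 + 1/3·π_1 + 1/4·π_2
  normalize: π_0 + π_1 + π_2 = 1
Solving the linear system gives exactly π = [19/81, 29/81, 11/27].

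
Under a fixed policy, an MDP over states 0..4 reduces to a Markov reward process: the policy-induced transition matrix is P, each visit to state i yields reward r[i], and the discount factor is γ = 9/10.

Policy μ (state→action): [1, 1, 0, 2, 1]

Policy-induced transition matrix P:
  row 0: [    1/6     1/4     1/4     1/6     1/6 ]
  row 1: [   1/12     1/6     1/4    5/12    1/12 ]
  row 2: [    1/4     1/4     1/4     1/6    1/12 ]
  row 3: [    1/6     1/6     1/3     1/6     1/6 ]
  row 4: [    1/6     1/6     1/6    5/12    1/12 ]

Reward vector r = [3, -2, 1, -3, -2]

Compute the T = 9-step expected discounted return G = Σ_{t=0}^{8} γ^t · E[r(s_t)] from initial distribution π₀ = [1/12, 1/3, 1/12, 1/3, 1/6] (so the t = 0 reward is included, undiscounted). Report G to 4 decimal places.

t=0: π = [0.0833, 0.3333, 0.0833, 0.3333, 0.1667], E[r] = -1.6667, γ^t·E[r] = -1.666667, running G = -1.666667
t=1: π = [0.1458, 0.1806, 0.2639, 0.2917, 0.1181], E[r] = -0.7708, γ^t·E[r] = -0.693750, running G = -2.360417
t=2: π = [0.1736, 0.2008, 0.2645, 0.2413, 0.1198], E[r] = -0.5799, γ^t·E[r] = -0.469688, running G = -2.830104
t=3: π = [0.1720, 0.2032, 0.2601, 0.2468, 0.1179], E[r] = -0.6066, γ^t·E[r] = -0.442195, running G = -3.272299
t=4: π = [0.1714, 0.2027, 0.2607, 0.2469, 0.1182], E[r] = -0.6076, γ^t·E[r] = -0.398677, running G = -3.670977
t=5: π = [0.1715, 0.2027, 0.2607, 0.2469, 0.1182], E[r] = -0.6072, γ^t·E[r] = -0.358539, running G = -4.029516
t=6: π = [0.1715, 0.2027, 0.2607, 0.2469, 0.1182], E[r] = -0.6072, γ^t·E[r] = -0.322687, running G = -4.352202
t=7: π = [0.1715, 0.2027, 0.2607, 0.2469, 0.1182], E[r] = -0.6072, γ^t·E[r] = -0.290422, running G = -4.642625
t=8: π = [0.1715, 0.2027, 0.2607, 0.2469, 0.1182], E[r] = -0.6072, γ^t·E[r] = -0.261380, running G = -4.904004

G = -4.9040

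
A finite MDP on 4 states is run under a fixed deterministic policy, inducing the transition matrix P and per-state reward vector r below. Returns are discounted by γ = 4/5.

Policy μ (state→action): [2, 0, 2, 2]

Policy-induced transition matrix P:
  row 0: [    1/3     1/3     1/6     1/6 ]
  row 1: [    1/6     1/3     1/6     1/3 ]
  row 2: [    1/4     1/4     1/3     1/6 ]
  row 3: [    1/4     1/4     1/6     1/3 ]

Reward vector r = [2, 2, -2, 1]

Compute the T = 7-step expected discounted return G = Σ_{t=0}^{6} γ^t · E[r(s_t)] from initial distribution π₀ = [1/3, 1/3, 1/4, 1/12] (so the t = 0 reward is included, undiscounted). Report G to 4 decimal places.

G = 3.6829

t=0: π = [0.3333, 0.3333, 0.2500, 0.0833], E[r] = 0.9167, γ^t·E[r] = 0.916667, running G = 0.916667
t=1: π = [0.2500, 0.3056, 0.2083, 0.2361], E[r] = 0.9306, γ^t·E[r] = 0.744444, running G = 1.661111
t=2: π = [0.2454, 0.2963, 0.2014, 0.2569], E[r] = 0.9375, γ^t·E[r] = 0.600000, running G = 2.261111
t=3: π = [0.2458, 0.2951, 0.2002, 0.2589], E[r] = 0.9402, γ^t·E[r] = 0.481383, running G = 2.742494
t=4: π = [0.2459, 0.2951, 0.2000, 0.2590], E[r] = 0.9408, γ^t·E[r] = 0.385370, running G = 3.127863
t=5: π = [0.2459, 0.2951, 0.2000, 0.2590], E[r] = 0.9410, γ^t·E[r] = 0.308334, running G = 3.436198
t=6: π = [0.2459, 0.2951, 0.2000, 0.2590], E[r] = 0.9410, γ^t·E[r] = 0.246672, running G = 3.682870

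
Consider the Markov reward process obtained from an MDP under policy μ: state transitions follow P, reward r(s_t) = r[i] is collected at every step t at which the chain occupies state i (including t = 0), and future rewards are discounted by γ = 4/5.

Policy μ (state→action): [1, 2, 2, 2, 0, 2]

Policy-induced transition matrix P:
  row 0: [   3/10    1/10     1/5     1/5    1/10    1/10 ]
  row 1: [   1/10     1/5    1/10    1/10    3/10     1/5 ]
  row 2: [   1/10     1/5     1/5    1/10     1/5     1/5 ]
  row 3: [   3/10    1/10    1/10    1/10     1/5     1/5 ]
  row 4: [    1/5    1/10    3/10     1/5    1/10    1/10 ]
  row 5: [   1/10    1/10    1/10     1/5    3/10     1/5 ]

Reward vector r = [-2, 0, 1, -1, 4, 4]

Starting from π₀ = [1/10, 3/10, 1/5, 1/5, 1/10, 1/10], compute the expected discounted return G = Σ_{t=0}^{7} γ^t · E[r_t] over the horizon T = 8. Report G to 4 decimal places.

G = 4.1371

t=0: π = [0.1000, 0.3000, 0.2000, 0.2000, 0.1000, 0.1000], E[r] = 0.6000, γ^t·E[r] = 0.600000, running G = 0.600000
t=1: π = [0.1700, 0.1500, 0.1500, 0.1300, 0.2200, 0.1800], E[r] = 1.2800, γ^t·E[r] = 1.024000, running G = 1.624000
t=2: π = [0.1820, 0.1300, 0.1760, 0.1570, 0.1940, 0.1610], E[r] = 1.0750, γ^t·E[r] = 0.688000, running G = 2.312000
t=3: π = [0.1872, 0.1306, 0.1746, 0.1537, 0.1915, 0.1624], E[r] = 1.0621, γ^t·E[r] = 0.543795, running G = 2.855795
t=4: π = [0.1873, 0.1305, 0.1745, 0.1541, 0.1914, 0.1621], E[r] = 1.0600, γ^t·E[r] = 0.434156, running G = 3.289951
t=5: π = [0.1874, 0.1305, 0.1745, 0.1541, 0.1914, 0.1621], E[r] = 1.0596, γ^t·E[r] = 0.347199, running G = 3.637150
t=6: π = [0.1874, 0.1305, 0.1745, 0.1541, 0.1914, 0.1621], E[r] = 1.0595, γ^t·E[r] = 0.277737, running G = 3.914887
t=7: π = [0.1874, 0.1305, 0.1745, 0.1541, 0.1914, 0.1621], E[r] = 1.0595, γ^t·E[r] = 0.222187, running G = 4.137073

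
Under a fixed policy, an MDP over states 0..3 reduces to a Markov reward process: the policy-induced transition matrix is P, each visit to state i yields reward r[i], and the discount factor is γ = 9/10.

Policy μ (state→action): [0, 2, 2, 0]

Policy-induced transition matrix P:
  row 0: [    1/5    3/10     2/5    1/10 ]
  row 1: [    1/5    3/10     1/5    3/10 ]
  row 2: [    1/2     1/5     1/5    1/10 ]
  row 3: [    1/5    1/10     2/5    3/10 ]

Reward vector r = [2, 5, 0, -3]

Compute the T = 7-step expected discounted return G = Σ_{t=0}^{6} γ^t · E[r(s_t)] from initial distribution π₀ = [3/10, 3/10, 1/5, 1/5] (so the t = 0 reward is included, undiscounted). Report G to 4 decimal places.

t=0: π = [0.3000, 0.3000, 0.2000, 0.2000], E[r] = 1.5000, γ^t·E[r] = 1.500000, running G = 1.500000
t=1: π = [0.2600, 0.2400, 0.3000, 0.2000], E[r] = 1.1200, γ^t·E[r] = 1.008000, running G = 2.508000
t=2: π = [0.2900, 0.2300, 0.2920, 0.1880], E[r] = 1.1660, γ^t·E[r] = 0.944460, running G = 3.452460
t=3: π = [0.2876, 0.2332, 0.2956, 0.1836], E[r] = 1.1904, γ^t·E[r] = 0.867802, running G = 4.320262
t=4: π = [0.2887, 0.2337, 0.2942, 0.1834], E[r] = 1.1959, γ^t·E[r] = 0.784617, running G = 5.104878
t=5: π = [0.2883, 0.2339, 0.2944, 0.1834], E[r] = 1.1958, γ^t·E[r] = 0.706117, running G = 5.810996
t=6: π = [0.2883, 0.2339, 0.2943, 0.1835], E[r] = 1.1956, γ^t·E[r] = 0.635408, running G = 6.446404

G = 6.4464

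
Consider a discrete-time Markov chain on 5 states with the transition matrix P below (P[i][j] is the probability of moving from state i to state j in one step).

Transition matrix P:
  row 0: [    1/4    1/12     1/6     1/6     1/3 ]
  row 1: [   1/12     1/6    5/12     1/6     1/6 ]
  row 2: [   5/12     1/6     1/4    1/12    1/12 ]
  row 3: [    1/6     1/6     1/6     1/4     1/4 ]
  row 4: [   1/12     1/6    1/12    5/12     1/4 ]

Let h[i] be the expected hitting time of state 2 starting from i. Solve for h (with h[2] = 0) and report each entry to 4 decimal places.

h = [5.5863, 4.0137, 0.0000, 5.4188, 5.8564]

First-step conditioning: h[2] = 0; for i ≠ 2, h[i] = 1 + Σ_k P[i][k]·h[k].
  h[0] = 1 + 1/4·h[0] + 1/12·h[1] + 1/6·h[3] + 1/3·h[4]
  h[1] = 1 + 1/12·h[0] + 1/6·h[1] + 1/6·h[3] + 1/6·h[4]
  h[3] = 1 + 1/6·h[0] + 1/6·h[1] + 1/4·h[3] + 1/4·h[4]
  h[4] = 1 + 1/12·h[0] + 1/6·h[1] + 5/12·h[3] + 1/4·h[4]
Solving the 4×4 linear system over states ≠ 2 gives exactly h = [3268/585, 2348/585, 0, 634/117, 1142/195] (h[2] = 0 is the target).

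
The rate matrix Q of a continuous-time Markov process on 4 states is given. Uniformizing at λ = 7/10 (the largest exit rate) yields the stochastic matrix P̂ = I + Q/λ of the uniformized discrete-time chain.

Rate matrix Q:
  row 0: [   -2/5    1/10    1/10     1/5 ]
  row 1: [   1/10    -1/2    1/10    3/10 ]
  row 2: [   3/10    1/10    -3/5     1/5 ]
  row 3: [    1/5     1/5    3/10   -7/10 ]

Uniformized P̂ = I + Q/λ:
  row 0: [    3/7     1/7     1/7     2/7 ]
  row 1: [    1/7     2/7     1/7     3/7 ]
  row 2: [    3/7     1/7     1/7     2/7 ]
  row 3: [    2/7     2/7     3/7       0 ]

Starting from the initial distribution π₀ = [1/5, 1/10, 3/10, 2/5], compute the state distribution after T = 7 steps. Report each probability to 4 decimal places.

t=0: π = [0.2000, 0.1000, 0.3000, 0.4000]
t=1: π = [0.3429, 0.2143, 0.2571, 0.1857]
t=2: π = [0.3408, 0.2000, 0.1959, 0.2633]
t=3: π = [0.3338, 0.2090, 0.2181, 0.2391]
t=4: π = [0.3347, 0.2069, 0.2112, 0.2473]
t=5: π = [0.3341, 0.2077, 0.2135, 0.2446]
t=6: π = [0.3343, 0.2075, 0.2127, 0.2455]
t=7: π = [0.3342, 0.2076, 0.2130, 0.2452]

π = [0.3342, 0.2076, 0.2130, 0.2452]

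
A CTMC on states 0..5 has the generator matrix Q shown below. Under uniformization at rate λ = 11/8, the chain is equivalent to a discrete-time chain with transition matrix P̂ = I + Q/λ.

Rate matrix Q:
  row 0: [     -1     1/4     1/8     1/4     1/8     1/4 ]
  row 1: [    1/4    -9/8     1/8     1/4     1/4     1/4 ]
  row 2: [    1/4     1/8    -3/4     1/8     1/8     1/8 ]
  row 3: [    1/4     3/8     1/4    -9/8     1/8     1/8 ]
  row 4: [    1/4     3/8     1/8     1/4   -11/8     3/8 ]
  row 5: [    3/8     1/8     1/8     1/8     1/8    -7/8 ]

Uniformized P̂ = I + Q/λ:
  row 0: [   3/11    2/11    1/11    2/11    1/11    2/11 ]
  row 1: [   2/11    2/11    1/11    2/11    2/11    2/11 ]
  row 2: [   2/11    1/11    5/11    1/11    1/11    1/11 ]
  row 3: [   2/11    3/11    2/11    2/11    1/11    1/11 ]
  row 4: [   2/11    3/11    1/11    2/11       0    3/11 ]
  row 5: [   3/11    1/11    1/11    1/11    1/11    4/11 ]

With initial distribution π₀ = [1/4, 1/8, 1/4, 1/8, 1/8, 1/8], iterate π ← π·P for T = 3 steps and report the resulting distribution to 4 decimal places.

π = [0.2191, 0.1708, 0.1678, 0.1485, 0.0974, 0.1964]

t=0: π = [0.2500, 0.1250, 0.2500, 0.1250, 0.1250, 0.1250]
t=1: π = [0.2159, 0.1705, 0.1932, 0.1477, 0.0909, 0.1818]
t=2: π = [0.2180, 0.1694, 0.1746, 0.1477, 0.0981, 0.1921]
t=3: π = [0.2191, 0.1708, 0.1678, 0.1485, 0.0974, 0.1964]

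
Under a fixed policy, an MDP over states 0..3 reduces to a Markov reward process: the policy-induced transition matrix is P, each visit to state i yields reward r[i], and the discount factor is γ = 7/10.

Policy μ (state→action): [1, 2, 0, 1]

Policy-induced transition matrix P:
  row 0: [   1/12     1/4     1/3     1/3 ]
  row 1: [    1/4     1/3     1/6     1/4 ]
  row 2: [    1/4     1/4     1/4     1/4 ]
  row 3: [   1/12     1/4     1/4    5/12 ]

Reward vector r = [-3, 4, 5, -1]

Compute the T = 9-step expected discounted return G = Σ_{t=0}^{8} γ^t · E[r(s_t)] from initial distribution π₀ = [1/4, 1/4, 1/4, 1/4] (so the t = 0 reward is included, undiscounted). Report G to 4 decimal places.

G = 4.5221

t=0: π = [0.2500, 0.2500, 0.2500, 0.2500], E[r] = 1.2500, γ^t·E[r] = 1.250000, running G = 1.250000
t=1: π = [0.1667, 0.2708, 0.2500, 0.3125], E[r] = 1.5208, γ^t·E[r] = 1.064583, running G = 2.314583
t=2: π = [0.1701, 0.2726, 0.2413, 0.3160], E[r] = 1.4705, γ^t·E[r] = 0.720538, running G = 3.035122
t=3: π = [0.1690, 0.2727, 0.2415, 0.3168], E[r] = 1.4744, γ^t·E[r] = 0.505717, running G = 3.540838
t=4: π = [0.1690, 0.2727, 0.2414, 0.3169], E[r] = 1.4737, γ^t·E[r] = 0.353837, running G = 3.894675
t=5: π = [0.1690, 0.2727, 0.2414, 0.3169], E[r] = 1.4738, γ^t·E[r] = 0.247695, running G = 4.142370
t=6: π = [0.1690, 0.2727, 0.2414, 0.3169], E[r] = 1.4738, γ^t·E[r] = 0.173385, running G = 4.315755
t=7: π = [0.1690, 0.2727, 0.2414, 0.3169], E[r] = 1.4738, γ^t·E[r] = 0.121370, running G = 4.437125
t=8: π = [0.1690, 0.2727, 0.2414, 0.3169], E[r] = 1.4738, γ^t·E[r] = 0.084959, running G = 4.522084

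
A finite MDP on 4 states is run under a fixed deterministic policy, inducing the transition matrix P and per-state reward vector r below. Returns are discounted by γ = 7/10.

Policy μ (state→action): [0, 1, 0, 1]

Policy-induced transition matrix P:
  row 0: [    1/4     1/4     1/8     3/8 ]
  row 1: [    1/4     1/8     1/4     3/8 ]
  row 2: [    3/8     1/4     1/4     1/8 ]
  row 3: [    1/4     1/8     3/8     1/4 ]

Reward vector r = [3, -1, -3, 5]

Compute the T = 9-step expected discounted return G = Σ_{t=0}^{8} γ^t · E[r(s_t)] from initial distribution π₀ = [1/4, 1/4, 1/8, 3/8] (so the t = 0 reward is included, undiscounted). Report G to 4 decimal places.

t=0: π = [0.2500, 0.2500, 0.1250, 0.3750], E[r] = 2.0000, γ^t·E[r] = 2.000000, running G = 2.000000
t=1: π = [0.2656, 0.1719, 0.2656, 0.2969], E[r] = 1.3125, γ^t·E[r] = 0.918750, running G = 2.918750
t=2: π = [0.2832, 0.1914, 0.2539, 0.2715], E[r] = 1.2539, γ^t·E[r] = 0.614414, running G = 3.533164
t=3: π = [0.2817, 0.1921, 0.2485, 0.2776], E[r] = 1.2954, γ^t·E[r] = 0.444326, running G = 3.977490
t=4: π = [0.2811, 0.1913, 0.2495, 0.2782], E[r] = 1.2943, γ^t·E[r] = 0.310764, running G = 4.288254
t=5: π = [0.2812, 0.1913, 0.2496, 0.2779], E[r] = 1.2926, γ^t·E[r] = 0.217250, running G = 4.505504
t=6: π = [0.2812, 0.1914, 0.2496, 0.2779], E[r] = 1.2928, γ^t·E[r] = 0.152097, running G = 4.657601
t=7: π = [0.2812, 0.1913, 0.2496, 0.2779], E[r] = 1.2929, γ^t·E[r] = 0.106472, running G = 4.764073
t=8: π = [0.2812, 0.1913, 0.2496, 0.2779], E[r] = 1.2928, γ^t·E[r] = 0.074530, running G = 4.838603

G = 4.8386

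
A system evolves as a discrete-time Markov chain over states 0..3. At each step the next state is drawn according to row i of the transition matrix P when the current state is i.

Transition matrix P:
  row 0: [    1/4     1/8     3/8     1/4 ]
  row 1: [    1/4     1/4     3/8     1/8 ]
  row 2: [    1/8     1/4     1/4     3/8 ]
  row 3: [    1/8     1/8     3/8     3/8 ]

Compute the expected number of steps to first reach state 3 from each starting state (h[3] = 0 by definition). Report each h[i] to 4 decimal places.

h = [3.7333, 4.2667, 3.3778, 0.0000]

First-step conditioning: h[3] = 0; for i ≠ 3, h[i] = 1 + Σ_k P[i][k]·h[k].
  h[0] = 1 + 1/4·h[0] + 1/8·h[1] + 3/8·h[2]
  h[1] = 1 + 1/4·h[0] + 1/4·h[1] + 3/8·h[2]
  h[2] = 1 + 1/8·h[0] + 1/4·h[1] + 1/4·h[2]
Solving the 3×3 linear system over states ≠ 3 gives exactly h = [56/15, 64/15, 152/45, 0] (h[3] = 0 is the target).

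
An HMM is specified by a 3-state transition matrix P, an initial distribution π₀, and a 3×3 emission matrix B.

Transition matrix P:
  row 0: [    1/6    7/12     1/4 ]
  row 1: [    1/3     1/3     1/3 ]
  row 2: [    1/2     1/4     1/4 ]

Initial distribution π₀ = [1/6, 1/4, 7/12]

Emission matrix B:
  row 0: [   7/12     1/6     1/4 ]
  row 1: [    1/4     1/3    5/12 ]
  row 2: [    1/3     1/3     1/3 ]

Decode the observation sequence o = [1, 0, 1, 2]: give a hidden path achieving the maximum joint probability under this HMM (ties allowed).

t=0: δ = [2.778e-02, 8.333e-02, 1.944e-01]  (obs o_0=1)
t=1: δ = [5.671e-02, 1.215e-02, 1.620e-02]  ψ = [2, 2, 2]  (obs o_1=0)
t=2: δ = [1.575e-03, 1.103e-02, 4.726e-03]  ψ = [0, 0, 0]  (obs o_2=1)
t=3: δ = [9.190e-04, 1.532e-03, 1.225e-03]  ψ = [1, 1, 1]  (obs o_3=2)
backtrack: best end state = 1; path = [2, 0, 1, 1]

path = [2, 0, 1, 1]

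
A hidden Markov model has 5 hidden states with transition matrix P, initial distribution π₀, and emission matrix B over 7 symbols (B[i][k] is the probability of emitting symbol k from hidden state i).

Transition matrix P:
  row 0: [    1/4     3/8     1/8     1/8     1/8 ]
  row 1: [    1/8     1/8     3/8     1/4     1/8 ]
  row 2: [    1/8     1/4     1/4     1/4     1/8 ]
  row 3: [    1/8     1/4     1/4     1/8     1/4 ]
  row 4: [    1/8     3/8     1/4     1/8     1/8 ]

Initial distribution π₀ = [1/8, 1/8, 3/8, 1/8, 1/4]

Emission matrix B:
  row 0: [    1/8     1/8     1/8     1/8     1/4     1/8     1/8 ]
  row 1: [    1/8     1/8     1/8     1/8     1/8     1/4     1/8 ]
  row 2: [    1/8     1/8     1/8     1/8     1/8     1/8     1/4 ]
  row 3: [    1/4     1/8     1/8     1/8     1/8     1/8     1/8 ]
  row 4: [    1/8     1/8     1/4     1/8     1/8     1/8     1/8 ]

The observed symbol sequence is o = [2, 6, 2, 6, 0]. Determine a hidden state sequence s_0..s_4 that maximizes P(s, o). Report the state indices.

path = [4, 2, 1, 2, 3]

t=0: δ = [1.562e-02, 1.562e-02, 4.688e-02, 1.562e-02, 6.250e-02]  (obs o_0=2)
t=1: δ = [9.766e-04, 2.930e-03, 3.906e-03, 1.465e-03, 9.766e-04]  ψ = [4, 4, 4, 2, 4]  (obs o_1=6)
t=2: δ = [6.104e-05, 1.221e-04, 1.373e-04, 1.221e-04, 1.221e-04]  ψ = [2, 2, 1, 2, 2]  (obs o_2=2)
t=3: δ = [2.146e-06, 5.722e-06, 1.144e-05, 4.292e-06, 3.815e-06]  ψ = [2, 4, 1, 2, 3]  (obs o_3=6)
t=4: δ = [1.788e-07, 3.576e-07, 3.576e-07, 7.153e-07, 1.788e-07]  ψ = [2, 2, 2, 2, 2]  (obs o_4=0)
backtrack: best end state = 3; path = [4, 2, 1, 2, 3]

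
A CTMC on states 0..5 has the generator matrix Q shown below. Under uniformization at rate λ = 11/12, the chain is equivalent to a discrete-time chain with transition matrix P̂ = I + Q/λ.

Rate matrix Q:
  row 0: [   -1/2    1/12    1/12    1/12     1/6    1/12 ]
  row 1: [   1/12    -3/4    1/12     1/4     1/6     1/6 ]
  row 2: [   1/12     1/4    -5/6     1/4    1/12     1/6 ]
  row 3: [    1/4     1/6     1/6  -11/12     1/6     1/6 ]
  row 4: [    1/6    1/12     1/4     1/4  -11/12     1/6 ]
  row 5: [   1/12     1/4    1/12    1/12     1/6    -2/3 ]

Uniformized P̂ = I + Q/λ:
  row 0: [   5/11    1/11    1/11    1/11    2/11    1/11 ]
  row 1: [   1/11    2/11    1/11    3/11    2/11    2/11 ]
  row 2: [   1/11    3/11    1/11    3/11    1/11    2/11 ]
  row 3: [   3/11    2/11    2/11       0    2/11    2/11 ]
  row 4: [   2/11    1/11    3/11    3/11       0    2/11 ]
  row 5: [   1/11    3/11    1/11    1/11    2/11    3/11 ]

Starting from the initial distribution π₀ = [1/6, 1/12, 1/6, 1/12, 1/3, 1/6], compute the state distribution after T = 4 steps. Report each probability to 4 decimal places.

t=0: π = [0.1667, 0.0833, 0.1667, 0.0833, 0.3333, 0.1667]
t=1: π = [0.1970, 0.1667, 0.1591, 0.1894, 0.1061, 0.1818]
t=2: π = [0.2066, 0.1853, 0.1274, 0.1522, 0.1481, 0.1804]
t=3: π = [0.2072, 0.1776, 0.1317, 0.1608, 0.1433, 0.1794]
t=4: π = [0.2085, 0.1782, 0.1316, 0.1586, 0.1438, 0.1793]

π = [0.2085, 0.1782, 0.1316, 0.1586, 0.1438, 0.1793]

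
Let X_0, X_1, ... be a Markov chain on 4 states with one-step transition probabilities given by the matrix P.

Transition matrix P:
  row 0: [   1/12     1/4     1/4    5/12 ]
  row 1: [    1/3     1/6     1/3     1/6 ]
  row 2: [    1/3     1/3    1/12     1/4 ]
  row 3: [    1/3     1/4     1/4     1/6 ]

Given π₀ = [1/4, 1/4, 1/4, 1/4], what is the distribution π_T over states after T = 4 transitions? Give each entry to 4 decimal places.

π = [0.2666, 0.2486, 0.2321, 0.2527]

t=0: π = [0.2500, 0.2500, 0.2500, 0.2500]
t=1: π = [0.2708, 0.2500, 0.2292, 0.2500]
t=2: π = [0.2656, 0.2483, 0.2326, 0.2535]
t=3: π = [0.2669, 0.2487, 0.2319, 0.2525]
t=4: π = [0.2666, 0.2486, 0.2321, 0.2527]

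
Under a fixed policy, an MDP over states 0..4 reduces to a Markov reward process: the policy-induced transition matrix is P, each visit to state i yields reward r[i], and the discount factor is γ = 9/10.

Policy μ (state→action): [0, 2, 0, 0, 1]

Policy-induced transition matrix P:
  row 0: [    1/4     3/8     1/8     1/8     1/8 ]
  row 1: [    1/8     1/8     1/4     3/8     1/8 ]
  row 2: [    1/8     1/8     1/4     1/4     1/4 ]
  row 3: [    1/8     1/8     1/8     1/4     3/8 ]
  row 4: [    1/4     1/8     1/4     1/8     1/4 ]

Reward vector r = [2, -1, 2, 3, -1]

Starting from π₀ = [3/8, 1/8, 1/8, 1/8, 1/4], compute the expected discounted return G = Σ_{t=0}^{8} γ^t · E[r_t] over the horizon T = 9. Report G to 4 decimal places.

G = 6.1203

t=0: π = [0.3750, 0.1250, 0.1250, 0.1250, 0.2500], E[r] = 1.0000, γ^t·E[r] = 1.000000, running G = 1.000000
t=1: π = [0.2031, 0.2188, 0.1875, 0.1875, 0.2031], E[r] = 0.9219, γ^t·E[r] = 0.829688, running G = 1.829688
t=2: π = [0.1758, 0.1758, 0.2012, 0.2266, 0.2207], E[r] = 1.0371, γ^t·E[r] = 0.840059, running G = 2.669746
t=3: π = [0.1746, 0.1689, 0.1997, 0.2224, 0.2344], E[r] = 1.0125, γ^t·E[r] = 0.738077, running G = 3.407823
t=4: π = [0.1761, 0.1686, 0.2004, 0.2200, 0.2349], E[r] = 1.0095, γ^t·E[r] = 0.662327, running G = 4.070150
t=5: π = [0.1764, 0.1690, 0.2005, 0.2197, 0.2344], E[r] = 1.0094, γ^t·E[r] = 0.596043, running G = 4.666193
t=6: π = [0.1763, 0.1691, 0.2005, 0.2198, 0.2343], E[r] = 1.0096, γ^t·E[r] = 0.536563, running G = 5.202755
t=7: π = [0.1763, 0.1691, 0.2005, 0.2198, 0.2343], E[r] = 1.0097, γ^t·E[r] = 0.482921, running G = 5.685677
t=8: π = [0.1763, 0.1691, 0.2005, 0.2198, 0.2343], E[r] = 1.0097, γ^t·E[r] = 0.434627, running G = 6.120304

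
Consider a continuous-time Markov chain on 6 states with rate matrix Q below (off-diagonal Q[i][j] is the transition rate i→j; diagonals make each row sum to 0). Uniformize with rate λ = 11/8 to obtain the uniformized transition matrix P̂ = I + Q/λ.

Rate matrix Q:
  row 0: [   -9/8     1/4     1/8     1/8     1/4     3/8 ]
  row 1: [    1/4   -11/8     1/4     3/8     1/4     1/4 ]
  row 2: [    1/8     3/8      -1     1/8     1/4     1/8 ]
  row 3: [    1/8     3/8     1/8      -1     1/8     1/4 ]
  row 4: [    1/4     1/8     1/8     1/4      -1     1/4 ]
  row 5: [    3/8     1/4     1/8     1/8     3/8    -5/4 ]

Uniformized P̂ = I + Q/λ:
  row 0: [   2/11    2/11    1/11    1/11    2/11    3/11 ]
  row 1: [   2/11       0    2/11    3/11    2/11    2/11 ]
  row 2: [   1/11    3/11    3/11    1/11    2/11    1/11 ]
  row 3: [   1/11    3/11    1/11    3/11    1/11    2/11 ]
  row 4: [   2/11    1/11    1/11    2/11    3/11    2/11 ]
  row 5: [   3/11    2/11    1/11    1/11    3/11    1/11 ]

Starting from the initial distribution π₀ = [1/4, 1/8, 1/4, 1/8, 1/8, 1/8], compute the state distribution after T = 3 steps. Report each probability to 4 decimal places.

π = [0.1695, 0.1623, 0.1297, 0.1686, 0.2000, 0.1699]

t=0: π = [0.2500, 0.1250, 0.2500, 0.1250, 0.1250, 0.1250]
t=1: π = [0.1591, 0.1818, 0.1477, 0.1477, 0.1932, 0.1705]
t=2: π = [0.1705, 0.1581, 0.1343, 0.1684, 0.2014, 0.1674]
t=3: π = [0.1695, 0.1623, 0.1297, 0.1686, 0.2000, 0.1699]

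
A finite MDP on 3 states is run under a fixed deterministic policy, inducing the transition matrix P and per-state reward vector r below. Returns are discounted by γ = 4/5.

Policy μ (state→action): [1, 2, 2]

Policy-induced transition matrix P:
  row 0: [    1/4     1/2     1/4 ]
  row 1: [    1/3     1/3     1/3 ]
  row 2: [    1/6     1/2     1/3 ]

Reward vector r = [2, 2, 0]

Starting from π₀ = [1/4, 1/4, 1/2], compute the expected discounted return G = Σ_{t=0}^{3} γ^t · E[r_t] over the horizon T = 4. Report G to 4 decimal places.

t=0: π = [0.2500, 0.2500, 0.5000], E[r] = 1.0000, γ^t·E[r] = 1.000000, running G = 1.000000
t=1: π = [0.2292, 0.4583, 0.3125], E[r] = 1.3750, γ^t·E[r] = 1.100000, running G = 2.100000
t=2: π = [0.2622, 0.4236, 0.3142], E[r] = 1.3715, γ^t·E[r] = 0.877778, running G = 2.977778
t=3: π = [0.2591, 0.4294, 0.3115], E[r] = 1.3770, γ^t·E[r] = 0.705037, running G = 3.682815

G = 3.6828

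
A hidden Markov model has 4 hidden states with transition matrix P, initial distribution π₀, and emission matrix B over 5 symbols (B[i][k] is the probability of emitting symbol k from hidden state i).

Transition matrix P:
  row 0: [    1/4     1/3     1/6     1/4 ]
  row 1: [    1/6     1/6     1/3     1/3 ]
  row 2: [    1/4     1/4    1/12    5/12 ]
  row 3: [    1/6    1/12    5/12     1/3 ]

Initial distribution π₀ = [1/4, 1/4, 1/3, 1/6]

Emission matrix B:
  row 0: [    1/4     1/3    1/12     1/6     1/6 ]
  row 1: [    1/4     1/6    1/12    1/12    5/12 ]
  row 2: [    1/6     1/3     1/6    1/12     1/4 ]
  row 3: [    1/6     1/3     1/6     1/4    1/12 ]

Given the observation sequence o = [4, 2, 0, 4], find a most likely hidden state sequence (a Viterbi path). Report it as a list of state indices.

path = [1, 2, 0, 1]

t=0: δ = [4.167e-02, 1.042e-01, 8.333e-02, 1.389e-02]  (obs o_0=4)
t=1: δ = [1.736e-03, 1.736e-03, 5.787e-03, 5.787e-03]  ψ = [2, 2, 1, 1]  (obs o_1=2)
t=2: δ = [3.617e-04, 3.617e-04, 4.019e-04, 4.019e-04]  ψ = [2, 2, 3, 2]  (obs o_2=0)
t=3: δ = [1.674e-05, 5.023e-05, 4.186e-05, 1.395e-05]  ψ = [2, 0, 3, 2]  (obs o_3=4)
backtrack: best end state = 1; path = [1, 2, 0, 1]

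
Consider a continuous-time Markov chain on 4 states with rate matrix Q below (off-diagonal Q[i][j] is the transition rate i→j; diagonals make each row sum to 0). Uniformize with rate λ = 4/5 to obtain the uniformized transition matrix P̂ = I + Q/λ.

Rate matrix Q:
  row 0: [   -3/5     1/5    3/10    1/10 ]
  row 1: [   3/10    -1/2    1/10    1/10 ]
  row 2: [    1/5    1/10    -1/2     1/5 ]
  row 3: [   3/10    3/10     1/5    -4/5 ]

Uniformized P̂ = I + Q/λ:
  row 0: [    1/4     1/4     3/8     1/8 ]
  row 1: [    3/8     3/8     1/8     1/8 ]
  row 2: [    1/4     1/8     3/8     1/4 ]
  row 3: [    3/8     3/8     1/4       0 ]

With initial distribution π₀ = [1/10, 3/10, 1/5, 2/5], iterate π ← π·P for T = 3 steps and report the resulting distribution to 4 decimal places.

t=0: π = [0.1000, 0.3000, 0.2000, 0.4000]
t=1: π = [0.3375, 0.3125, 0.2500, 0.1000]
t=2: π = [0.3016, 0.2703, 0.2844, 0.1438]
t=3: π = [0.3018, 0.2662, 0.2895, 0.1426]

π = [0.3018, 0.2662, 0.2895, 0.1426]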